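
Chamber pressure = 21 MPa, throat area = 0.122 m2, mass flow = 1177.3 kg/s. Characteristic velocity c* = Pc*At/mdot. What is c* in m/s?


c* = 21e6 * 0.122 / 1177.3 = 2176 m/s

2176 m/s


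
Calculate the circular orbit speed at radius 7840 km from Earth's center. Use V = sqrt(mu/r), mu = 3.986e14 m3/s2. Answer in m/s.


V = sqrt(3.986e14 / 7840000) = 7130 m/s

7130 m/s


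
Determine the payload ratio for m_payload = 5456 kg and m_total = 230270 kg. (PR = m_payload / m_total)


PR = 5456 / 230270 = 0.0237

0.0237


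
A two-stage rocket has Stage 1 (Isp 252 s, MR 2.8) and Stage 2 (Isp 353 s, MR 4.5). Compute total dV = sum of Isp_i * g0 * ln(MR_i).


dV1 = 252 * 9.81 * ln(2.8) = 2545.3 m/s
dV2 = 353 * 9.81 * ln(4.5) = 5208.5 m/s
Total dV = 2545.3 + 5208.5 = 7753.8 m/s ~ 7754 m/s

7754 m/s


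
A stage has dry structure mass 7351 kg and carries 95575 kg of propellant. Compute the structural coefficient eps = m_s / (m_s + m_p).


eps = 7351 / (7351 + 95575) = 0.0714

0.0714


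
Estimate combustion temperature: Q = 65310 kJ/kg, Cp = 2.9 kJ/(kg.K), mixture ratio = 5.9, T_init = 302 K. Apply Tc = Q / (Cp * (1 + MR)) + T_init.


Tc = 65310 / (2.9 * (1 + 5.9)) + 302 = 3566 K

3566 K


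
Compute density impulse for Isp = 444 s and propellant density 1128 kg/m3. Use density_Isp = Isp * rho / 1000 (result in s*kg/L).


rho*Isp = 444 * 1128 / 1000 = 501 s*kg/L

501 s*kg/L


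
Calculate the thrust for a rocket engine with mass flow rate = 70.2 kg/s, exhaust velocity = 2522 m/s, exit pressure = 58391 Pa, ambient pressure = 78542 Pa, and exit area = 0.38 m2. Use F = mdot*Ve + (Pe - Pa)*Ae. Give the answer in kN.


F = 70.2 * 2522 + (58391 - 78542) * 0.38 = 169387.0 N = 169.4 kN

169.4 kN


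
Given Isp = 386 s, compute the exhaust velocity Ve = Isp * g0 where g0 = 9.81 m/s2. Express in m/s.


Ve = Isp * g0 = 386 * 9.81 = 3786.7 m/s

3786.7 m/s


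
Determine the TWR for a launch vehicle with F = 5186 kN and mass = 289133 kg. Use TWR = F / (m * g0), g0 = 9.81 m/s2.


TWR = 5186000 / (289133 * 9.81) = 1.83

1.83


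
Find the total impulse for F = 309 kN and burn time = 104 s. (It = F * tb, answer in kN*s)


It = 309 * 104 = 32136 kN*s

32136 kN*s


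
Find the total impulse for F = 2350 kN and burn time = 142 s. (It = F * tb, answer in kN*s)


It = 2350 * 142 = 333700 kN*s

333700 kN*s


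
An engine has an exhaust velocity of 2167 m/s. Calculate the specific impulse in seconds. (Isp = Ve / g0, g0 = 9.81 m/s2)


Isp = Ve / g0 = 2167 / 9.81 = 220.9 s

220.9 s


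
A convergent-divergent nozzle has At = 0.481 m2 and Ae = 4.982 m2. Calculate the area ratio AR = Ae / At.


AR = 4.982 / 0.481 = 10.4

10.4


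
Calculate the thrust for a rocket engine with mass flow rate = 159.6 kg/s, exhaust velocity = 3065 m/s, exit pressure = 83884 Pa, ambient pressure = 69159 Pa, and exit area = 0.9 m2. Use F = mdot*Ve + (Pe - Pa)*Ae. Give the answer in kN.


F = 159.6 * 3065 + (83884 - 69159) * 0.9 = 502426.0 N = 502.4 kN

502.4 kN


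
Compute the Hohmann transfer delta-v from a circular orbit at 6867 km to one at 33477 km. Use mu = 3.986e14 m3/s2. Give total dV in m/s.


V1 = sqrt(mu/r1) = 7618.77 m/s
dV1 = V1*(sqrt(2*r2/(r1+r2)) - 1) = 2196.08 m/s
V2 = sqrt(mu/r2) = 3450.61 m/s
dV2 = V2*(1 - sqrt(2*r1/(r1+r2))) = 1437.32 m/s
Total dV = 3633 m/s

3633 m/s


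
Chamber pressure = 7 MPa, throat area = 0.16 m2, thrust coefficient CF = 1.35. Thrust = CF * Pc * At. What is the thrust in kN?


F = 1.35 * 7e6 * 0.16 = 1.5120e+06 N = 1512.0 kN

1512.0 kN


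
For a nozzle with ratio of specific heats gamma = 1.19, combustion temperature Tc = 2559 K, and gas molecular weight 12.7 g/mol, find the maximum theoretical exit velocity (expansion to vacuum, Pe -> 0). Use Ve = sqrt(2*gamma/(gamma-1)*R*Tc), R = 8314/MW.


R = 8314 / 12.7 = 654.65 J/(kg.K)
Ve = sqrt(2 * 1.19 / (1.19 - 1) * 654.65 * 2559) = 4581 m/s

4581 m/s


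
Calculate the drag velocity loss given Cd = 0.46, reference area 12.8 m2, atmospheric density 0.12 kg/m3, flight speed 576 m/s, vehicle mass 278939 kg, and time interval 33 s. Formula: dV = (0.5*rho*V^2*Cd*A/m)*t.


D = 0.5 * 0.12 * 576^2 * 0.46 * 12.8 = 117209.83 N
a = 117209.83 / 278939 = 0.4202 m/s2
dV = 0.4202 * 33 = 13.9 m/s

13.9 m/s


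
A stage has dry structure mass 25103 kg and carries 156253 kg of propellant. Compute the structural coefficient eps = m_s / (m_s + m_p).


eps = 25103 / (25103 + 156253) = 0.1384

0.1384


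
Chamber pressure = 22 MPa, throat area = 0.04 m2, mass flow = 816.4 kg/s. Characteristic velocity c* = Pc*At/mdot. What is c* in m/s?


c* = 22e6 * 0.04 / 816.4 = 1078 m/s

1078 m/s


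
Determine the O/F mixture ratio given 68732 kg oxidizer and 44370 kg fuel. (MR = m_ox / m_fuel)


MR = 68732 / 44370 = 1.55

1.55


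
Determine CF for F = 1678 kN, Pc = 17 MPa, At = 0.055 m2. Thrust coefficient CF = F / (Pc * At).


CF = 1678000 / (17e6 * 0.055) = 1.79

1.79


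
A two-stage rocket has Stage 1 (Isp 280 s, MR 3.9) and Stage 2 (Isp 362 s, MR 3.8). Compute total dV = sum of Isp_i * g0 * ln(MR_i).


dV1 = 280 * 9.81 * ln(3.9) = 3738.3 m/s
dV2 = 362 * 9.81 * ln(3.8) = 4740.9 m/s
Total dV = 3738.3 + 4740.9 = 8479.2 m/s ~ 8479 m/s

8479 m/s


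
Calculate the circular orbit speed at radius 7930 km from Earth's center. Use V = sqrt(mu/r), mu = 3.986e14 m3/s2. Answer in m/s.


V = sqrt(3.986e14 / 7930000) = 7090 m/s

7090 m/s


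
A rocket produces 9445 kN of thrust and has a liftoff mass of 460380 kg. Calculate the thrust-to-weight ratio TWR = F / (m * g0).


TWR = 9445000 / (460380 * 9.81) = 2.09

2.09


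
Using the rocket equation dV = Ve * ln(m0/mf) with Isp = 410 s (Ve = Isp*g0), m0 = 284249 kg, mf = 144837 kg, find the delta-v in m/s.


Ve = 410 * 9.81 = 4022.1 m/s
dV = 4022.1 * ln(284249/144837) = 2712 m/s

2712 m/s


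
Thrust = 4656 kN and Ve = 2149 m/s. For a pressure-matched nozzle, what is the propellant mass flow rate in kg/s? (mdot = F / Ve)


mdot = F / Ve = 4656000 / 2149 = 2166.6 kg/s

2166.6 kg/s


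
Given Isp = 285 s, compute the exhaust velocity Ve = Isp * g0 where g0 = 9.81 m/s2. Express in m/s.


Ve = Isp * g0 = 285 * 9.81 = 2795.9 m/s

2795.9 m/s


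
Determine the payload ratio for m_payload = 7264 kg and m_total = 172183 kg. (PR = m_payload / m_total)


PR = 7264 / 172183 = 0.0422

0.0422


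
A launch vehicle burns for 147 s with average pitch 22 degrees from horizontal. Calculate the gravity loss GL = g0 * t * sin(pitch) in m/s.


GL = 9.81 * 147 * sin(22 deg) = 540 m/s

540 m/s


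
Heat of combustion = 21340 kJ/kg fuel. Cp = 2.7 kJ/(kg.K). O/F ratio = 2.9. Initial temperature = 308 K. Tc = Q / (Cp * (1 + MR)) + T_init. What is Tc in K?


Tc = 21340 / (2.7 * (1 + 2.9)) + 308 = 2335 K

2335 K


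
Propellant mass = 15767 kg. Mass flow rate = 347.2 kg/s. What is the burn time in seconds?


tb = 15767 / 347.2 = 45.4 s

45.4 s


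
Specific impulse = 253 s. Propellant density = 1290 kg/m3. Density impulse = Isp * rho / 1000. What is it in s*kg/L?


rho*Isp = 253 * 1290 / 1000 = 326 s*kg/L

326 s*kg/L


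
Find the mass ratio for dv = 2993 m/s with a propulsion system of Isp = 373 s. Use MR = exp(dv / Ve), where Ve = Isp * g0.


Ve = 373 * 9.81 = 3659.13 m/s
MR = exp(2993 / 3659.13) = 2.266

2.266


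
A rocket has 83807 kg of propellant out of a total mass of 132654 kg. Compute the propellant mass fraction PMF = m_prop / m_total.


PMF = 83807 / 132654 = 0.632

0.632


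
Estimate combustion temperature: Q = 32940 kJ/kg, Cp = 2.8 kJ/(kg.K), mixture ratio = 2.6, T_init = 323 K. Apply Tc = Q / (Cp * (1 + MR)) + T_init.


Tc = 32940 / (2.8 * (1 + 2.6)) + 323 = 3591 K

3591 K


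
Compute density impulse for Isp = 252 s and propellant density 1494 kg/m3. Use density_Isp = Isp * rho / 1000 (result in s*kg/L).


rho*Isp = 252 * 1494 / 1000 = 376 s*kg/L

376 s*kg/L


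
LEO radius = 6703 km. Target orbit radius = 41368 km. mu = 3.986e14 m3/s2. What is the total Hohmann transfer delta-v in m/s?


V1 = sqrt(mu/r1) = 7711.41 m/s
dV1 = V1*(sqrt(2*r2/(r1+r2)) - 1) = 2405.31 m/s
V2 = sqrt(mu/r2) = 3104.1 m/s
dV2 = V2*(1 - sqrt(2*r1/(r1+r2))) = 1464.86 m/s
Total dV = 3870 m/s

3870 m/s


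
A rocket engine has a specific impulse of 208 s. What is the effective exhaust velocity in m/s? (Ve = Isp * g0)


Ve = Isp * g0 = 208 * 9.81 = 2040.5 m/s

2040.5 m/s


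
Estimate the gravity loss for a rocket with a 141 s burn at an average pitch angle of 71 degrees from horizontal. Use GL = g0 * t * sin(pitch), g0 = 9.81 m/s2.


GL = 9.81 * 141 * sin(71 deg) = 1308 m/s

1308 m/s


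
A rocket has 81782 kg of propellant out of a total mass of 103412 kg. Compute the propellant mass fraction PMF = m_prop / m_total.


PMF = 81782 / 103412 = 0.791

0.791


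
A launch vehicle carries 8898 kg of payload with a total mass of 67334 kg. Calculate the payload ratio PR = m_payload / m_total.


PR = 8898 / 67334 = 0.1321

0.1321


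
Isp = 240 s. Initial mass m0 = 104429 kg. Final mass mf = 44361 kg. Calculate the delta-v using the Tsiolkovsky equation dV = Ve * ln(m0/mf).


Ve = 240 * 9.81 = 2354.4 m/s
dV = 2354.4 * ln(104429/44361) = 2016 m/s

2016 m/s


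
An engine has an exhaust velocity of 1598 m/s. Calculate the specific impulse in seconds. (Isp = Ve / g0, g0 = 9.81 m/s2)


Isp = Ve / g0 = 1598 / 9.81 = 162.9 s

162.9 s


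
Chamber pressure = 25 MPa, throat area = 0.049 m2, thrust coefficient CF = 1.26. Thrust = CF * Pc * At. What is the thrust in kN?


F = 1.26 * 25e6 * 0.049 = 1.5435e+06 N = 1543.5 kN

1543.5 kN


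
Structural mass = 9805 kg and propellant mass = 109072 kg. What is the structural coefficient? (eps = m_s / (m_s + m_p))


eps = 9805 / (9805 + 109072) = 0.0825

0.0825


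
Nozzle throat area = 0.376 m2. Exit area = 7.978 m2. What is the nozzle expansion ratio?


AR = 7.978 / 0.376 = 21.2

21.2


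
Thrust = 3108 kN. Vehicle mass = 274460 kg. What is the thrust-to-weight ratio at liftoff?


TWR = 3108000 / (274460 * 9.81) = 1.15

1.15


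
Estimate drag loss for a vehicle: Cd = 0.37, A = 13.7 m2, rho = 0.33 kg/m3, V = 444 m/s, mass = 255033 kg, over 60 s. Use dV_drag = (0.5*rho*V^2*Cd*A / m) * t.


D = 0.5 * 0.33 * 444^2 * 0.37 * 13.7 = 164881.59 N
a = 164881.59 / 255033 = 0.6465 m/s2
dV = 0.6465 * 60 = 38.8 m/s

38.8 m/s


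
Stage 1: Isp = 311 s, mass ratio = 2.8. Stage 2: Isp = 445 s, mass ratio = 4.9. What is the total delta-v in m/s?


dV1 = 311 * 9.81 * ln(2.8) = 3141.3 m/s
dV2 = 445 * 9.81 * ln(4.9) = 6937.7 m/s
Total dV = 3141.3 + 6937.7 = 10079.0 m/s ~ 10079 m/s

10079 m/s


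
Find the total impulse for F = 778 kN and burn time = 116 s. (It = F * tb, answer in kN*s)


It = 778 * 116 = 90248 kN*s

90248 kN*s


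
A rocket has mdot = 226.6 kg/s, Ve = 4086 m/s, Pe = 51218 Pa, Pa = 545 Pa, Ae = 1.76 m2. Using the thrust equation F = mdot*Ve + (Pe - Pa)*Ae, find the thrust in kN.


F = 226.6 * 4086 + (51218 - 545) * 1.76 = 1.0151e+06 N = 1015.1 kN

1015.1 kN


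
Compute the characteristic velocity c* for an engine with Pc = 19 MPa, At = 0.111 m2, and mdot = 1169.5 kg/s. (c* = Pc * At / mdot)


c* = 19e6 * 0.111 / 1169.5 = 1803 m/s

1803 m/s


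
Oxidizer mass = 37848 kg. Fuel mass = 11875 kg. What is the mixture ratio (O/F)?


MR = 37848 / 11875 = 3.19

3.19


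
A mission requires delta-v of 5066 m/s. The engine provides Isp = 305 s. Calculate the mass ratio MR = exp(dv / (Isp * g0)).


Ve = 305 * 9.81 = 2992.05 m/s
MR = exp(5066 / 2992.05) = 5.437

5.437


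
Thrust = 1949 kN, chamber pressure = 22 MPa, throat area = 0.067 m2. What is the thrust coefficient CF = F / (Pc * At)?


CF = 1949000 / (22e6 * 0.067) = 1.32

1.32


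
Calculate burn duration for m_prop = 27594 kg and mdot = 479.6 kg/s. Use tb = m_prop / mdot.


tb = 27594 / 479.6 = 57.5 s

57.5 s


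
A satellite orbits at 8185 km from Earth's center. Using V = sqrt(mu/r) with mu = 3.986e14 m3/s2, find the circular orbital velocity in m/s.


V = sqrt(3.986e14 / 8185000) = 6978 m/s

6978 m/s


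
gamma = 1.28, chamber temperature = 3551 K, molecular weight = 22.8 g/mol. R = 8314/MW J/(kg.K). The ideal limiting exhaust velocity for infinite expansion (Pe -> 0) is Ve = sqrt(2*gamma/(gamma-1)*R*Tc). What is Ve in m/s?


R = 8314 / 22.8 = 364.65 J/(kg.K)
Ve = sqrt(2 * 1.28 / (1.28 - 1) * 364.65 * 3551) = 3441 m/s

3441 m/s


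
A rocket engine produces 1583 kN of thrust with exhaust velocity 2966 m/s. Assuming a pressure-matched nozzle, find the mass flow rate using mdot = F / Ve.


mdot = F / Ve = 1583000 / 2966 = 533.7 kg/s

533.7 kg/s


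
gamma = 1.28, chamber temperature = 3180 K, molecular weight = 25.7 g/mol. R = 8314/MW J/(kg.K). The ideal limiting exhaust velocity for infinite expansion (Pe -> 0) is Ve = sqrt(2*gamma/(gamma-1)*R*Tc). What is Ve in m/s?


R = 8314 / 25.7 = 323.5 J/(kg.K)
Ve = sqrt(2 * 1.28 / (1.28 - 1) * 323.5 * 3180) = 3067 m/s

3067 m/s


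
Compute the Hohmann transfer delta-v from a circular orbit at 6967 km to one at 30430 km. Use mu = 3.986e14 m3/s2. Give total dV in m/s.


V1 = sqrt(mu/r1) = 7563.9 m/s
dV1 = V1*(sqrt(2*r2/(r1+r2)) - 1) = 2085.35 m/s
V2 = sqrt(mu/r2) = 3619.24 m/s
dV2 = V2*(1 - sqrt(2*r1/(r1+r2))) = 1410.03 m/s
Total dV = 3495 m/s

3495 m/s


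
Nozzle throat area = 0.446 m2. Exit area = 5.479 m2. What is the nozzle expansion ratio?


AR = 5.479 / 0.446 = 12.3

12.3


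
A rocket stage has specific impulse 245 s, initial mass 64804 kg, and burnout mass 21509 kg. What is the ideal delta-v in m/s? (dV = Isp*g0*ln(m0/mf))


Ve = 245 * 9.81 = 2403.45 m/s
dV = 2403.45 * ln(64804/21509) = 2651 m/s

2651 m/s


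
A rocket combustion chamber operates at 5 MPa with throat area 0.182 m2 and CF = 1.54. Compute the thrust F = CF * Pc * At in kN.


F = 1.54 * 5e6 * 0.182 = 1.4014e+06 N = 1401.4 kN

1401.4 kN


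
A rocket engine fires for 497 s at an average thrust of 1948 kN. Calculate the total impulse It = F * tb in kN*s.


It = 1948 * 497 = 968156 kN*s

968156 kN*s


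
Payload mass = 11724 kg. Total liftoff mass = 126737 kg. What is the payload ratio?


PR = 11724 / 126737 = 0.0925

0.0925


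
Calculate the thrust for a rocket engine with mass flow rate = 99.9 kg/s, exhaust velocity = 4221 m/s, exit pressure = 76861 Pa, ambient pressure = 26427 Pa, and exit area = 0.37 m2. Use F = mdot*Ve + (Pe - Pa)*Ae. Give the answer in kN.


F = 99.9 * 4221 + (76861 - 26427) * 0.37 = 440338.0 N = 440.3 kN

440.3 kN


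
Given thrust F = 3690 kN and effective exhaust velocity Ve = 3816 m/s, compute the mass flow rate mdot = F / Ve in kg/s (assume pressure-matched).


mdot = F / Ve = 3690000 / 3816 = 967.0 kg/s

967.0 kg/s


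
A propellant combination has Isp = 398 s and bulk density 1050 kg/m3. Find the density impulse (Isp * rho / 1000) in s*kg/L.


rho*Isp = 398 * 1050 / 1000 = 418 s*kg/L

418 s*kg/L


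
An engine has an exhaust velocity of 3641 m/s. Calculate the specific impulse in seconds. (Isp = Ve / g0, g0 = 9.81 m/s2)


Isp = Ve / g0 = 3641 / 9.81 = 371.2 s

371.2 s


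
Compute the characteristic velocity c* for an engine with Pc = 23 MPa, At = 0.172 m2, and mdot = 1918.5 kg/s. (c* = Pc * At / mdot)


c* = 23e6 * 0.172 / 1918.5 = 2062 m/s

2062 m/s


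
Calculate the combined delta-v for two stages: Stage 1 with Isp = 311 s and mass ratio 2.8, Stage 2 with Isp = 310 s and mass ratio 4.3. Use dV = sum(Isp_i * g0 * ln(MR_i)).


dV1 = 311 * 9.81 * ln(2.8) = 3141.3 m/s
dV2 = 310 * 9.81 * ln(4.3) = 4435.8 m/s
Total dV = 3141.3 + 4435.8 = 7577.1 m/s ~ 7577 m/s

7577 m/s


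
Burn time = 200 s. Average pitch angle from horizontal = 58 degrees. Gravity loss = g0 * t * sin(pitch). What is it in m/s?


GL = 9.81 * 200 * sin(58 deg) = 1664 m/s

1664 m/s


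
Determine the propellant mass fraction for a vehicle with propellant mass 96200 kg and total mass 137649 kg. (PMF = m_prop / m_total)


PMF = 96200 / 137649 = 0.699

0.699


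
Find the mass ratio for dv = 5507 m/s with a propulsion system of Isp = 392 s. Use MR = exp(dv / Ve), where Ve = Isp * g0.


Ve = 392 * 9.81 = 3845.52 m/s
MR = exp(5507 / 3845.52) = 4.187

4.187


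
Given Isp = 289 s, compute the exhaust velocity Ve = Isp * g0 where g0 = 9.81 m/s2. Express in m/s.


Ve = Isp * g0 = 289 * 9.81 = 2835.1 m/s

2835.1 m/s


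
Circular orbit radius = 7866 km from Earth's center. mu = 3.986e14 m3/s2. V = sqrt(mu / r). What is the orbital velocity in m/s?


V = sqrt(3.986e14 / 7866000) = 7119 m/s

7119 m/s


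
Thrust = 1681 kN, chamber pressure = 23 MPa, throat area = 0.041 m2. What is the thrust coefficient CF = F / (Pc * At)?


CF = 1681000 / (23e6 * 0.041) = 1.78

1.78


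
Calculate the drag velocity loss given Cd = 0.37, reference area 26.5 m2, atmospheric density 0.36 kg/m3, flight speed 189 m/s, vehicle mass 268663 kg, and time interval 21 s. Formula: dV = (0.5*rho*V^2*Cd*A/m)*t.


D = 0.5 * 0.36 * 189^2 * 0.37 * 26.5 = 63043.99 N
a = 63043.99 / 268663 = 0.2347 m/s2
dV = 0.2347 * 21 = 4.9 m/s

4.9 m/s


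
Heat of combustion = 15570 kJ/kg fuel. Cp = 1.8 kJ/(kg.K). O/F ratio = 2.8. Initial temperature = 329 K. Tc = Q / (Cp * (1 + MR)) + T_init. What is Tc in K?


Tc = 15570 / (1.8 * (1 + 2.8)) + 329 = 2605 K

2605 K


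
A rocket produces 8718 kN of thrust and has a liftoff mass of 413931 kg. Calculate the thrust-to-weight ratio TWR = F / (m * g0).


TWR = 8718000 / (413931 * 9.81) = 2.15

2.15


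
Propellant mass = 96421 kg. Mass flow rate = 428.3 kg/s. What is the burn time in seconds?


tb = 96421 / 428.3 = 225.1 s

225.1 s


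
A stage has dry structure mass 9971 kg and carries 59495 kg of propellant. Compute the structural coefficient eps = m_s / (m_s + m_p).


eps = 9971 / (9971 + 59495) = 0.1435

0.1435


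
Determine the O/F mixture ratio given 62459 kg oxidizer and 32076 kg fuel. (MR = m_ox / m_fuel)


MR = 62459 / 32076 = 1.95

1.95


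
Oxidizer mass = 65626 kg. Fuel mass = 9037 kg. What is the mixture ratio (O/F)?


MR = 65626 / 9037 = 7.26

7.26


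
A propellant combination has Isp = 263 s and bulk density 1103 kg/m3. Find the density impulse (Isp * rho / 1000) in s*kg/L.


rho*Isp = 263 * 1103 / 1000 = 290 s*kg/L

290 s*kg/L


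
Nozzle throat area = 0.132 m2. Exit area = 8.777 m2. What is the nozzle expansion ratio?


AR = 8.777 / 0.132 = 66.5

66.5


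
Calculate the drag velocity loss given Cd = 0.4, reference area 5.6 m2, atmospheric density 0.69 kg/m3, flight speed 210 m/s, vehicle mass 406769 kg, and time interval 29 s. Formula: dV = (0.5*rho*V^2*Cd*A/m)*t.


D = 0.5 * 0.69 * 210^2 * 0.4 * 5.6 = 34080.48 N
a = 34080.48 / 406769 = 0.0838 m/s2
dV = 0.0838 * 29 = 2.4 m/s

2.4 m/s


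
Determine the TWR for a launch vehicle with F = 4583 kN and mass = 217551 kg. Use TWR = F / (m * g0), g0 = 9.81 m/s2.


TWR = 4583000 / (217551 * 9.81) = 2.15

2.15


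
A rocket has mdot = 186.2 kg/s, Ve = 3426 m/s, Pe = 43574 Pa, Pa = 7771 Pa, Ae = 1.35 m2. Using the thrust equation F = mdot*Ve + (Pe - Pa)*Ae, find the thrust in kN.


F = 186.2 * 3426 + (43574 - 7771) * 1.35 = 686255.0 N = 686.3 kN

686.3 kN


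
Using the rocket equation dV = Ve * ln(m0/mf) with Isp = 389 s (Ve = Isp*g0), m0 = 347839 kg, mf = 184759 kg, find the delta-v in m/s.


Ve = 389 * 9.81 = 3816.09 m/s
dV = 3816.09 * ln(347839/184759) = 2414 m/s

2414 m/s


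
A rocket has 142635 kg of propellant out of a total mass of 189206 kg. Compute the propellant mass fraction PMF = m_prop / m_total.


PMF = 142635 / 189206 = 0.754

0.754


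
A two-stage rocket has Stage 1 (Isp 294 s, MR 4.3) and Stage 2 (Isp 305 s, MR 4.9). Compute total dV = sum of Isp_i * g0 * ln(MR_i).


dV1 = 294 * 9.81 * ln(4.3) = 4206.8 m/s
dV2 = 305 * 9.81 * ln(4.9) = 4755.1 m/s
Total dV = 4206.8 + 4755.1 = 8961.9 m/s ~ 8962 m/s

8962 m/s


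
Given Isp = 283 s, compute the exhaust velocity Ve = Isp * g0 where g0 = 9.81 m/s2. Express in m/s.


Ve = Isp * g0 = 283 * 9.81 = 2776.2 m/s

2776.2 m/s


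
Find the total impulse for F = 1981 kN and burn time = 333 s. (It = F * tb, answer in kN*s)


It = 1981 * 333 = 659673 kN*s

659673 kN*s


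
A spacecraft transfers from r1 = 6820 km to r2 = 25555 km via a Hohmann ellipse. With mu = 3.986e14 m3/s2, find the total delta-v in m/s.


V1 = sqrt(mu/r1) = 7644.98 m/s
dV1 = V1*(sqrt(2*r2/(r1+r2)) - 1) = 1960.62 m/s
V2 = sqrt(mu/r2) = 3949.4 m/s
dV2 = V2*(1 - sqrt(2*r1/(r1+r2))) = 1385.9 m/s
Total dV = 3347 m/s

3347 m/s


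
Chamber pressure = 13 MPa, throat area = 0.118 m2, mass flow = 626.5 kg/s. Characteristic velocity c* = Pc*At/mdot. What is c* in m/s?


c* = 13e6 * 0.118 / 626.5 = 2449 m/s

2449 m/s


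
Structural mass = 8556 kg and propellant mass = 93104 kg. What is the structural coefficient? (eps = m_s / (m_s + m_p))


eps = 8556 / (8556 + 93104) = 0.0842

0.0842


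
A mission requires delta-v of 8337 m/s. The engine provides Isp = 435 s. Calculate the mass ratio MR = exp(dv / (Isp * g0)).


Ve = 435 * 9.81 = 4267.35 m/s
MR = exp(8337 / 4267.35) = 7.055

7.055


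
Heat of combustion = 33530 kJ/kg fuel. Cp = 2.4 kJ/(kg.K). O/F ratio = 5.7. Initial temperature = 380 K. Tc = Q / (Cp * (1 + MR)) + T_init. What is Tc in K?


Tc = 33530 / (2.4 * (1 + 5.7)) + 380 = 2465 K

2465 K


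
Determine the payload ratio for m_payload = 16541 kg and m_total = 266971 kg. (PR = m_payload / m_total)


PR = 16541 / 266971 = 0.062

0.062


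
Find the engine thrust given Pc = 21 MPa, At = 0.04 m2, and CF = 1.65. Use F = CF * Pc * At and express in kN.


F = 1.65 * 21e6 * 0.04 = 1.3860e+06 N = 1386.0 kN

1386.0 kN


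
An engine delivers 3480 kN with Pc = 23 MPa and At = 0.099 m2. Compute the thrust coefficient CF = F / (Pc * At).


CF = 3480000 / (23e6 * 0.099) = 1.53

1.53


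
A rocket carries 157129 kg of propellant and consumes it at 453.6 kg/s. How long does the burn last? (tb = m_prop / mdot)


tb = 157129 / 453.6 = 346.4 s

346.4 s


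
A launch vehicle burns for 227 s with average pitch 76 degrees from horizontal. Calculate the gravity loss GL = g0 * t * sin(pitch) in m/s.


GL = 9.81 * 227 * sin(76 deg) = 2161 m/s

2161 m/s


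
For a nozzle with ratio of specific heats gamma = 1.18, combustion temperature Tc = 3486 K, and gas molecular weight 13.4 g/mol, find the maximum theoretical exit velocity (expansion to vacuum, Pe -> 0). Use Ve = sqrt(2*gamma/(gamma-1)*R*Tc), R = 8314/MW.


R = 8314 / 13.4 = 620.45 J/(kg.K)
Ve = sqrt(2 * 1.18 / (1.18 - 1) * 620.45 * 3486) = 5325 m/s

5325 m/s


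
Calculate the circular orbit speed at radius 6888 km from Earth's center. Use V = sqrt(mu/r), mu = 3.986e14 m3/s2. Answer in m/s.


V = sqrt(3.986e14 / 6888000) = 7607 m/s

7607 m/s


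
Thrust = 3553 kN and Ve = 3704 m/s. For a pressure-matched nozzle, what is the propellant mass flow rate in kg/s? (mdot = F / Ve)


mdot = F / Ve = 3553000 / 3704 = 959.2 kg/s

959.2 kg/s


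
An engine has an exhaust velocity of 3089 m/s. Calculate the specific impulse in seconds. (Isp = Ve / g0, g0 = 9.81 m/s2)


Isp = Ve / g0 = 3089 / 9.81 = 314.9 s

314.9 s


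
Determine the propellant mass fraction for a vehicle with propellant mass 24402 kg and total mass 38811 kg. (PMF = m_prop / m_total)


PMF = 24402 / 38811 = 0.629

0.629


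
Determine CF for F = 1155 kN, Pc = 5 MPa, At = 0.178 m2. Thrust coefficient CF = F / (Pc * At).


CF = 1155000 / (5e6 * 0.178) = 1.3

1.3


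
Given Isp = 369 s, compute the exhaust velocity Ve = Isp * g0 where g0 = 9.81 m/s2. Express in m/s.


Ve = Isp * g0 = 369 * 9.81 = 3619.9 m/s

3619.9 m/s


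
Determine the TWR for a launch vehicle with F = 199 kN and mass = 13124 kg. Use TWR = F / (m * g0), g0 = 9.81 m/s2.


TWR = 199000 / (13124 * 9.81) = 1.55

1.55


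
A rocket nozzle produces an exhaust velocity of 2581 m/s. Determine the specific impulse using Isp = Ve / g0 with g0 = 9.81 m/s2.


Isp = Ve / g0 = 2581 / 9.81 = 263.1 s

263.1 s


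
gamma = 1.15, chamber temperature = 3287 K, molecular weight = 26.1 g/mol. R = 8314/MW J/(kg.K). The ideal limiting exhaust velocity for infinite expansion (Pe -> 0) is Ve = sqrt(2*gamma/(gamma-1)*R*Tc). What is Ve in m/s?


R = 8314 / 26.1 = 318.54 J/(kg.K)
Ve = sqrt(2 * 1.15 / (1.15 - 1) * 318.54 * 3287) = 4007 m/s

4007 m/s


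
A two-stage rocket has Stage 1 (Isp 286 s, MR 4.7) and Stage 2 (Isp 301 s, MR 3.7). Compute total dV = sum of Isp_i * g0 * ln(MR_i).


dV1 = 286 * 9.81 * ln(4.7) = 4341.9 m/s
dV2 = 301 * 9.81 * ln(3.7) = 3863.3 m/s
Total dV = 4341.9 + 3863.3 = 8205.2 m/s ~ 8205 m/s

8205 m/s


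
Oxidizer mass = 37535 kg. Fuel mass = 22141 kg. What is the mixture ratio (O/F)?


MR = 37535 / 22141 = 1.7

1.7


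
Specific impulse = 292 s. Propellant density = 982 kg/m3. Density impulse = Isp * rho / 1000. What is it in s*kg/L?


rho*Isp = 292 * 982 / 1000 = 287 s*kg/L

287 s*kg/L


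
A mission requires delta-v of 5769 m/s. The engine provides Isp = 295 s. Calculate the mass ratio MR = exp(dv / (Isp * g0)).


Ve = 295 * 9.81 = 2893.95 m/s
MR = exp(5769 / 2893.95) = 7.341

7.341


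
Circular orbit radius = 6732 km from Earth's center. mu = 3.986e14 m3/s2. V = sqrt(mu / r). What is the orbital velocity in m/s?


V = sqrt(3.986e14 / 6732000) = 7695 m/s

7695 m/s


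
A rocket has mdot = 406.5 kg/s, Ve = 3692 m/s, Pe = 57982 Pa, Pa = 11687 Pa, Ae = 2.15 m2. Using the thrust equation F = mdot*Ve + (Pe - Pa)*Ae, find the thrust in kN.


F = 406.5 * 3692 + (57982 - 11687) * 2.15 = 1.6003e+06 N = 1600.3 kN

1600.3 kN


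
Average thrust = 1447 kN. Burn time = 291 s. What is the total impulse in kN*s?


It = 1447 * 291 = 421077 kN*s

421077 kN*s


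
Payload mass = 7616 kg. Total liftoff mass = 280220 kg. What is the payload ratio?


PR = 7616 / 280220 = 0.0272

0.0272


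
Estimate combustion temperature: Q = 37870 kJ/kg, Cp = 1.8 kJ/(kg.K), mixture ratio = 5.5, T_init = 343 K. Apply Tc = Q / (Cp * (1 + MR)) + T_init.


Tc = 37870 / (1.8 * (1 + 5.5)) + 343 = 3580 K

3580 K


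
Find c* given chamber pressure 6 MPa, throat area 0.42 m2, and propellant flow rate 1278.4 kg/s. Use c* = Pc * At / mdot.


c* = 6e6 * 0.42 / 1278.4 = 1971 m/s

1971 m/s


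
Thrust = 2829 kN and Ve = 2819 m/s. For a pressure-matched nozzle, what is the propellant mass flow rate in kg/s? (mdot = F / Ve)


mdot = F / Ve = 2829000 / 2819 = 1003.5 kg/s

1003.5 kg/s


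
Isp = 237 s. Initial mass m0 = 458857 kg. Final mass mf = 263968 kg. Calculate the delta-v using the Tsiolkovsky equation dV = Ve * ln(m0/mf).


Ve = 237 * 9.81 = 2324.97 m/s
dV = 2324.97 * ln(458857/263968) = 1286 m/s

1286 m/s


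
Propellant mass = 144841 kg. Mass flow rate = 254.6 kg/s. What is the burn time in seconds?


tb = 144841 / 254.6 = 568.9 s

568.9 s


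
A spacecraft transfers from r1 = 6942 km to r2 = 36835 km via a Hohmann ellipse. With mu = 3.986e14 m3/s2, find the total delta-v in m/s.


V1 = sqrt(mu/r1) = 7577.51 m/s
dV1 = V1*(sqrt(2*r2/(r1+r2)) - 1) = 2252.38 m/s
V2 = sqrt(mu/r2) = 3289.56 m/s
dV2 = V2*(1 - sqrt(2*r1/(r1+r2))) = 1437.0 m/s
Total dV = 3689 m/s

3689 m/s


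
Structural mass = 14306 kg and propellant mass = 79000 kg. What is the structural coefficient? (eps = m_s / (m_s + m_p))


eps = 14306 / (14306 + 79000) = 0.1533

0.1533


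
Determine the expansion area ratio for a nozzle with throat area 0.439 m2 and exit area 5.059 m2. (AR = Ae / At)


AR = 5.059 / 0.439 = 11.5

11.5


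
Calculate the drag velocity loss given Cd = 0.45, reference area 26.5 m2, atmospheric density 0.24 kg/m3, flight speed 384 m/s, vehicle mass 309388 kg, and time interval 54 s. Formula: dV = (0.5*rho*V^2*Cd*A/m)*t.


D = 0.5 * 0.24 * 384^2 * 0.45 * 26.5 = 211009.54 N
a = 211009.54 / 309388 = 0.682 m/s2
dV = 0.682 * 54 = 36.8 m/s

36.8 m/s


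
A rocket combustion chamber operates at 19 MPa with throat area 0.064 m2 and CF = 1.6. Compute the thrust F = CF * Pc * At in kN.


F = 1.6 * 19e6 * 0.064 = 1.9456e+06 N = 1945.6 kN

1945.6 kN


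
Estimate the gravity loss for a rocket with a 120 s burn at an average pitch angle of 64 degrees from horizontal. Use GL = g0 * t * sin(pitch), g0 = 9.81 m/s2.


GL = 9.81 * 120 * sin(64 deg) = 1058 m/s

1058 m/s


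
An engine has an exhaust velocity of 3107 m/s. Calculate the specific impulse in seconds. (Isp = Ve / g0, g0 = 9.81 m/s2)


Isp = Ve / g0 = 3107 / 9.81 = 316.7 s

316.7 s


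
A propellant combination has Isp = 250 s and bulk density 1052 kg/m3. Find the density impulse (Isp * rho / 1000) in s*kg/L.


rho*Isp = 250 * 1052 / 1000 = 263 s*kg/L

263 s*kg/L


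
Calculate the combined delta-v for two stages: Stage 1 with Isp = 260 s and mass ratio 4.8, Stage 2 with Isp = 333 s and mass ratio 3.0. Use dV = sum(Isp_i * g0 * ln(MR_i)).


dV1 = 260 * 9.81 * ln(4.8) = 4000.9 m/s
dV2 = 333 * 9.81 * ln(3.0) = 3588.9 m/s
Total dV = 4000.9 + 3588.9 = 7589.8 m/s ~ 7590 m/s

7590 m/s


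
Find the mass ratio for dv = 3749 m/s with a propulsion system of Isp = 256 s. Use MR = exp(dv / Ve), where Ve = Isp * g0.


Ve = 256 * 9.81 = 2511.36 m/s
MR = exp(3749 / 2511.36) = 4.45

4.45


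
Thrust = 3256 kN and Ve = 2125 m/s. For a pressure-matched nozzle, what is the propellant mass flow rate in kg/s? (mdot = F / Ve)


mdot = F / Ve = 3256000 / 2125 = 1532.2 kg/s

1532.2 kg/s


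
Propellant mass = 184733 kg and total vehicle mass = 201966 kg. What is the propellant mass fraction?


PMF = 184733 / 201966 = 0.915

0.915


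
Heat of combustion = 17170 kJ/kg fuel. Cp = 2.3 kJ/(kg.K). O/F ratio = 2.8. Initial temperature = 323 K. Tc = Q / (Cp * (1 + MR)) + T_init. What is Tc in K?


Tc = 17170 / (2.3 * (1 + 2.8)) + 323 = 2288 K

2288 K


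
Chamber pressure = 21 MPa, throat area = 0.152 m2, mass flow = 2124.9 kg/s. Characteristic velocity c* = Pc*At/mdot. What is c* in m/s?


c* = 21e6 * 0.152 / 2124.9 = 1502 m/s

1502 m/s


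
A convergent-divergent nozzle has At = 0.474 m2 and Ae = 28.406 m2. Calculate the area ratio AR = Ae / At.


AR = 28.406 / 0.474 = 59.9

59.9


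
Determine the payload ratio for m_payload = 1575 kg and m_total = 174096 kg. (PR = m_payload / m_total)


PR = 1575 / 174096 = 0.009

0.009


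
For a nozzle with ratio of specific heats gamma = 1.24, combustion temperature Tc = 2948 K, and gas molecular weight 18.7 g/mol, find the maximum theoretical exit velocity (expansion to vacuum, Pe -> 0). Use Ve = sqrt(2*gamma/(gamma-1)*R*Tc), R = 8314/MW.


R = 8314 / 18.7 = 444.6 J/(kg.K)
Ve = sqrt(2 * 1.24 / (1.24 - 1) * 444.6 * 2948) = 3680 m/s

3680 m/s


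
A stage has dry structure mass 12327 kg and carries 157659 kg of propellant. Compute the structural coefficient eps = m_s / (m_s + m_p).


eps = 12327 / (12327 + 157659) = 0.0725

0.0725


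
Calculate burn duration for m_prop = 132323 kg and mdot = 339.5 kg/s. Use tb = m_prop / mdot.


tb = 132323 / 339.5 = 389.8 s

389.8 s


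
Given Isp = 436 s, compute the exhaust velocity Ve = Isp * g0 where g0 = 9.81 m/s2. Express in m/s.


Ve = Isp * g0 = 436 * 9.81 = 4277.2 m/s

4277.2 m/s


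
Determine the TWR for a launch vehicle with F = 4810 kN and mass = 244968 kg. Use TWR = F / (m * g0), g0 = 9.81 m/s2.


TWR = 4810000 / (244968 * 9.81) = 2.0

2.0


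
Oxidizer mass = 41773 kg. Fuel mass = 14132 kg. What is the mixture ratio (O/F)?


MR = 41773 / 14132 = 2.96

2.96


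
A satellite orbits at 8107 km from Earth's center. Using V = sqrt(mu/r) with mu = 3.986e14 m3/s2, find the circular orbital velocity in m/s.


V = sqrt(3.986e14 / 8107000) = 7012 m/s

7012 m/s


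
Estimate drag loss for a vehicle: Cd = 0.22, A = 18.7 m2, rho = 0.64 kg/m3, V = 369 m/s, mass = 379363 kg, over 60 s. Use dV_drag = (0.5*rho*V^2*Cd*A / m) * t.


D = 0.5 * 0.64 * 369^2 * 0.22 * 18.7 = 179253.23 N
a = 179253.23 / 379363 = 0.4725 m/s2
dV = 0.4725 * 60 = 28.4 m/s

28.4 m/s


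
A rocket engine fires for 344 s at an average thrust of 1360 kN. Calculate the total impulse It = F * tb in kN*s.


It = 1360 * 344 = 467840 kN*s

467840 kN*s


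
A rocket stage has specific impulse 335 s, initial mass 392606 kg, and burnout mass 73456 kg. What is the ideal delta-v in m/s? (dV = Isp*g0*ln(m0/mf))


Ve = 335 * 9.81 = 3286.35 m/s
dV = 3286.35 * ln(392606/73456) = 5508 m/s

5508 m/s


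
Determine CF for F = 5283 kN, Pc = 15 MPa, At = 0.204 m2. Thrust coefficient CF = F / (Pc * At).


CF = 5283000 / (15e6 * 0.204) = 1.73

1.73


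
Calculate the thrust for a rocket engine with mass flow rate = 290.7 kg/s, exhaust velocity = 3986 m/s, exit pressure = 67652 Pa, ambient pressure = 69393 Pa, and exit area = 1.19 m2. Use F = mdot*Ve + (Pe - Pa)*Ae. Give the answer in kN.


F = 290.7 * 3986 + (67652 - 69393) * 1.19 = 1.1567e+06 N = 1156.7 kN

1156.7 kN


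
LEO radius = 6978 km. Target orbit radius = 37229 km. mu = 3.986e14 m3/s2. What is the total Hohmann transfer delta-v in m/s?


V1 = sqrt(mu/r1) = 7557.94 m/s
dV1 = V1*(sqrt(2*r2/(r1+r2)) - 1) = 2250.81 m/s
V2 = sqrt(mu/r2) = 3272.11 m/s
dV2 = V2*(1 - sqrt(2*r1/(r1+r2))) = 1433.61 m/s
Total dV = 3684 m/s

3684 m/s


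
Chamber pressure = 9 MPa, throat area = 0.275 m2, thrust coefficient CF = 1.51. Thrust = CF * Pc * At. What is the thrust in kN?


F = 1.51 * 9e6 * 0.275 = 3.7373e+06 N = 3737.3 kN

3737.3 kN


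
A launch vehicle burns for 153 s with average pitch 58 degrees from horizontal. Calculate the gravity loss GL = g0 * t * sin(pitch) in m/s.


GL = 9.81 * 153 * sin(58 deg) = 1273 m/s

1273 m/s


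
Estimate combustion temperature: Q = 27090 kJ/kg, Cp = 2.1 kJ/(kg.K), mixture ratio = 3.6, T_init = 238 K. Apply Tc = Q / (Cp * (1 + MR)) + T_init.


Tc = 27090 / (2.1 * (1 + 3.6)) + 238 = 3042 K

3042 K


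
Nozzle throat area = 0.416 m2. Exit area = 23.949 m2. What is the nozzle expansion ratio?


AR = 23.949 / 0.416 = 57.6

57.6


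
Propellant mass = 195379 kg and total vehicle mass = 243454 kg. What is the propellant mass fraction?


PMF = 195379 / 243454 = 0.803

0.803


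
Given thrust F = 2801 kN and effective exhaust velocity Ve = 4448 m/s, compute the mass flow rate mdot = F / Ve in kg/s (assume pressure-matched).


mdot = F / Ve = 2801000 / 4448 = 629.7 kg/s

629.7 kg/s


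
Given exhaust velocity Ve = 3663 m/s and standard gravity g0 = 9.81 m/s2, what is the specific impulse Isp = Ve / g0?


Isp = Ve / g0 = 3663 / 9.81 = 373.4 s

373.4 s


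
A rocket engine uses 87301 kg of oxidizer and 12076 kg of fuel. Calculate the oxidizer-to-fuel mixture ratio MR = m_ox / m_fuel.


MR = 87301 / 12076 = 7.23

7.23


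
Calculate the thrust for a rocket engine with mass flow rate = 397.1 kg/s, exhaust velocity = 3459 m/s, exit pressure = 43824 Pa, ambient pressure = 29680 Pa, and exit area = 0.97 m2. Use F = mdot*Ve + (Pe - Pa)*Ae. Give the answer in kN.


F = 397.1 * 3459 + (43824 - 29680) * 0.97 = 1.3873e+06 N = 1387.3 kN

1387.3 kN


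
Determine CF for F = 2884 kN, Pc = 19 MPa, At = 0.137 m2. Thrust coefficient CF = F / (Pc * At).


CF = 2884000 / (19e6 * 0.137) = 1.11

1.11


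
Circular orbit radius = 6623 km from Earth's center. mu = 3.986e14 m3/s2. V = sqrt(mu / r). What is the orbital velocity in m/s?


V = sqrt(3.986e14 / 6623000) = 7758 m/s

7758 m/s


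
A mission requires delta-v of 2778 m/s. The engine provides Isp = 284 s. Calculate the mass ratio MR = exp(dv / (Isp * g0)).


Ve = 284 * 9.81 = 2786.04 m/s
MR = exp(2778 / 2786.04) = 2.71

2.71


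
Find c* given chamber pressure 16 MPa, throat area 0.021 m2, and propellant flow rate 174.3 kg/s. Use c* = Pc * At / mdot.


c* = 16e6 * 0.021 / 174.3 = 1928 m/s

1928 m/s


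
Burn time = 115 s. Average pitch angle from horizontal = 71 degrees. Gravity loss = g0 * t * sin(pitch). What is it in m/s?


GL = 9.81 * 115 * sin(71 deg) = 1067 m/s

1067 m/s


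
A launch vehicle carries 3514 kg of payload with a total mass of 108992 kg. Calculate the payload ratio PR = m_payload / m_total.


PR = 3514 / 108992 = 0.0322

0.0322


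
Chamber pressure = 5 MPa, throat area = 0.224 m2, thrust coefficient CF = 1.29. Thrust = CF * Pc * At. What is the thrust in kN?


F = 1.29 * 5e6 * 0.224 = 1.4448e+06 N = 1444.8 kN

1444.8 kN


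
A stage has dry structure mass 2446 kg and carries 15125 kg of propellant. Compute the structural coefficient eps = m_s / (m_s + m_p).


eps = 2446 / (2446 + 15125) = 0.1392

0.1392


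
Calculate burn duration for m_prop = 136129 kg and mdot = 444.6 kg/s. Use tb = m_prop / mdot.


tb = 136129 / 444.6 = 306.2 s

306.2 s


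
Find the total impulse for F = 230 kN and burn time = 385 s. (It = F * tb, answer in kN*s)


It = 230 * 385 = 88550 kN*s

88550 kN*s


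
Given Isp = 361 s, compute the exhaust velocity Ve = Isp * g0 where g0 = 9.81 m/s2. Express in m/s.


Ve = Isp * g0 = 361 * 9.81 = 3541.4 m/s

3541.4 m/s


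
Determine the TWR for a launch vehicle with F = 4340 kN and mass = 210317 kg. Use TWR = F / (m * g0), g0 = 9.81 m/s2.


TWR = 4340000 / (210317 * 9.81) = 2.1

2.1


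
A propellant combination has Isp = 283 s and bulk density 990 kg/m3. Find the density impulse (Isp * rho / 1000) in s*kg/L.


rho*Isp = 283 * 990 / 1000 = 280 s*kg/L

280 s*kg/L


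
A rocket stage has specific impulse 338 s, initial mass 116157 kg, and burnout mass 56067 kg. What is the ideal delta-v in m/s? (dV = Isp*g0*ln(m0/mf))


Ve = 338 * 9.81 = 3315.78 m/s
dV = 3315.78 * ln(116157/56067) = 2415 m/s

2415 m/s


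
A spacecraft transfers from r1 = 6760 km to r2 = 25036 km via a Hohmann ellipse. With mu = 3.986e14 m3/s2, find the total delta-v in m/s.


V1 = sqrt(mu/r1) = 7678.83 m/s
dV1 = V1*(sqrt(2*r2/(r1+r2)) - 1) = 1957.38 m/s
V2 = sqrt(mu/r2) = 3990.12 m/s
dV2 = V2*(1 - sqrt(2*r1/(r1+r2))) = 1388.24 m/s
Total dV = 3346 m/s

3346 m/s


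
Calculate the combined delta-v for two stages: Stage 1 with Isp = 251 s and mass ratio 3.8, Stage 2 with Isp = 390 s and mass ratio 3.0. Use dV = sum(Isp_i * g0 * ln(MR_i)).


dV1 = 251 * 9.81 * ln(3.8) = 3287.2 m/s
dV2 = 390 * 9.81 * ln(3.0) = 4203.2 m/s
Total dV = 3287.2 + 4203.2 = 7490.4 m/s ~ 7490 m/s

7490 m/s


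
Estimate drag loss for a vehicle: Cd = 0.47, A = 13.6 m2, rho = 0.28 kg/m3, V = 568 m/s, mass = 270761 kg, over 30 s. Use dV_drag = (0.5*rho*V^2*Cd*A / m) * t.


D = 0.5 * 0.28 * 568^2 * 0.47 * 13.6 = 288709.77 N
a = 288709.77 / 270761 = 1.0663 m/s2
dV = 1.0663 * 30 = 32.0 m/s

32.0 m/s


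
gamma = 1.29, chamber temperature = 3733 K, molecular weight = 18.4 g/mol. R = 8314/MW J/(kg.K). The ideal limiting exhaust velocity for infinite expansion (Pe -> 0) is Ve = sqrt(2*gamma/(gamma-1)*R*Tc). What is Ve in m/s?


R = 8314 / 18.4 = 451.85 J/(kg.K)
Ve = sqrt(2 * 1.29 / (1.29 - 1) * 451.85 * 3733) = 3874 m/s

3874 m/s


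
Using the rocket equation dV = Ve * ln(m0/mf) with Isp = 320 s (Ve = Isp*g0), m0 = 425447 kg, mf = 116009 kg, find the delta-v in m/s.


Ve = 320 * 9.81 = 3139.2 m/s
dV = 3139.2 * ln(425447/116009) = 4079 m/s

4079 m/s


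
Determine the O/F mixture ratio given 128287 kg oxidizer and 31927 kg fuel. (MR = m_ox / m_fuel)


MR = 128287 / 31927 = 4.02

4.02


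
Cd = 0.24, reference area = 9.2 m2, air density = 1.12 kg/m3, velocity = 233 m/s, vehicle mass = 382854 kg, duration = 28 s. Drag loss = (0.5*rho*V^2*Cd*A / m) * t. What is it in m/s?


D = 0.5 * 1.12 * 233^2 * 0.24 * 9.2 = 67127.26 N
a = 67127.26 / 382854 = 0.1753 m/s2
dV = 0.1753 * 28 = 4.9 m/s

4.9 m/s
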